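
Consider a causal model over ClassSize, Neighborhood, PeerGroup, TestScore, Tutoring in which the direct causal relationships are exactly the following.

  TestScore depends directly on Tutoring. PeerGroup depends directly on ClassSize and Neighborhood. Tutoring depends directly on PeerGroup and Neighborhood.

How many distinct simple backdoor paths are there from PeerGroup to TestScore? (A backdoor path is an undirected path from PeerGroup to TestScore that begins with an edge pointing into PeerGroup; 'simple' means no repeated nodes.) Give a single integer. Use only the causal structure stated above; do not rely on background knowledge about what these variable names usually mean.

A backdoor path from PeerGroup to TestScore is any simple undirected path whose first edge points into PeerGroup (i.e. leaves PeerGroup via a parent).
Parents of PeerGroup: {ClassSize, Neighborhood}.
Enumerating:
  P1: PeerGroup <- Neighborhood -> Tutoring -> TestScore
That exhausts the simple backdoor paths. Count: 1.

1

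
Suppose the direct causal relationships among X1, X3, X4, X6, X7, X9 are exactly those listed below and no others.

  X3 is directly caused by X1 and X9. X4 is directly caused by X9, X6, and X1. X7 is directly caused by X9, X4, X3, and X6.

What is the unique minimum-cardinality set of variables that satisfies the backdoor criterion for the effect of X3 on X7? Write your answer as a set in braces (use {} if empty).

{X1, X9}

Variables eligible for adjustment (non-descendants of X3, excluding X3 and X7): {X1, X4, X6, X9}.
Backdoor paths from X3 to X7:
  P1: X3 <- X1 -> X4 <- X6 -> X7
  P2: X3 <- X1 -> X4 <- X9 -> X7
  P3: X3 <- X1 -> X4 -> X7
  P4: X3 <- X9 -> X4 <- X6 -> X7
  P5: X3 <- X9 -> X4 -> X7
  P6: X3 <- X9 -> X7
The empty set is not sufficient: P3 (X3 <- X1 -> X4 -> X7) has no collider blocking it and no conditioned non-collider, so it is open.
Try {X1, X9}:
  P1: blocked at fork node X1 ∈ conditioning set.
  P2: blocked at fork node X1 ∈ conditioning set.
  P3: blocked at fork node X1 ∈ conditioning set.
  P4: blocked at fork node X9 ∈ conditioning set.
  P5: blocked at fork node X9 ∈ conditioning set.
  P6: blocked at fork node X9 ∈ conditioning set.
{X1, X9} contains no descendant of X3 and blocks every backdoor path.
Every element of {X1, X9} is needed (dropping X1 leaves P3 open; dropping X9 leaves P5 open), so no proper subset is valid.
Among all size-2 subsets of the eligible variables, only {X1, X9} blocks every backdoor path, so it is the unique smallest valid adjustment set.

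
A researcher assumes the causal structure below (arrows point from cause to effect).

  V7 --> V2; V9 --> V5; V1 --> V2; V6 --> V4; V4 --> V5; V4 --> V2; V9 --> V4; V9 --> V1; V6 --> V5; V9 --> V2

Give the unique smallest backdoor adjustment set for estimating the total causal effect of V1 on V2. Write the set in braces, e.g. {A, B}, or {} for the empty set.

Variables eligible for adjustment (non-descendants of V1, excluding V1 and V2): {V4, V5, V6, V7, V9}.
Backdoor paths from V1 to V2:
  P1: V1 <- V9 -> V4 -> V2
  P2: V1 <- V9 -> V2
  P3: V1 <- V9 -> V5 <- V6 -> V4 -> V2
  P4: V1 <- V9 -> V5 <- V4 -> V2
The empty set is not sufficient: P1 (V1 <- V9 -> V4 -> V2) has no collider blocking it and no conditioned non-collider, so it is open.
Try {V9}:
  P1: blocked at fork node V9 ∈ conditioning set.
  P2: blocked at fork node V9 ∈ conditioning set.
  P3: blocked at fork node V9 ∈ conditioning set.
  P4: blocked at fork node V9 ∈ conditioning set.
{V9} contains no descendant of V1 and blocks every backdoor path.
No other singleton works — e.g. {V7} leaves P1 open — so {V9} is the unique smallest valid adjustment set.

{V9}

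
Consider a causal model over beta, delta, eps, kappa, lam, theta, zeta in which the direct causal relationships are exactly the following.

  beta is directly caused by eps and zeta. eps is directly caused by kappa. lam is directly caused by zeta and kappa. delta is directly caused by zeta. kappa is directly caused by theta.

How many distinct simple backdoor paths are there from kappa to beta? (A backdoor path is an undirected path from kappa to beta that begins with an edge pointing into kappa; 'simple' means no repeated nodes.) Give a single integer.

0

A backdoor path from kappa to beta is any simple undirected path whose first edge points into kappa (i.e. leaves kappa via a parent).
Parents of kappa: {theta}.
No simple path from any parent of kappa reaches beta without revisiting kappa, so there are no backdoor paths.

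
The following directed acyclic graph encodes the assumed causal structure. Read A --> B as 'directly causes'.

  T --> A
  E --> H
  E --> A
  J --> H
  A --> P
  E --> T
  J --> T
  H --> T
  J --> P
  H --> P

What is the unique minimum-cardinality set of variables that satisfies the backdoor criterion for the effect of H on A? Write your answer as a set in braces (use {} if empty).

Variables eligible for adjustment (non-descendants of H, excluding H and A): {E, J}.
Backdoor paths from H to A:
  P1: H <- J -> T <- E -> A
  P2: H <- J -> T -> A
  P3: H <- J -> P <- A
  P4: H <- E -> T <- J -> P <- A
  P5: H <- E -> T -> A
  P6: H <- E -> A
The empty set is not sufficient: P2 (H <- J -> T -> A) has no collider blocking it and no conditioned non-collider, so it is open.
Try {E, J}:
  P1: blocked at fork node J ∈ conditioning set.
  P2: blocked at fork node J ∈ conditioning set.
  P3: blocked at fork node J ∈ conditioning set.
  P4: blocked at fork node E ∈ conditioning set.
  P5: blocked at fork node E ∈ conditioning set.
  P6: blocked at fork node E ∈ conditioning set.
{E, J} contains no descendant of H and blocks every backdoor path.
Every element of {E, J} is needed (dropping E leaves P5 open; dropping J leaves P2 open), so no proper subset is valid.
Among all size-2 subsets of the eligible variables, only {E, J} blocks every backdoor path, so it is the unique smallest valid adjustment set.

{E, J}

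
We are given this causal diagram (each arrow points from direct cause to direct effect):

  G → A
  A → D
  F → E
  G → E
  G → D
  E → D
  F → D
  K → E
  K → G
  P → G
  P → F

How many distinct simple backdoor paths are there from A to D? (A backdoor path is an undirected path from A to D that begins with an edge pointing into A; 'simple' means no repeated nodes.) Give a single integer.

7

A backdoor path from A to D is any simple undirected path whose first edge points into A (i.e. leaves A via a parent).
Parents of A: {G}.
Enumerating:
  P1: A <- G <- P -> F -> E -> D
  P2: A <- G <- P -> F -> D
  P3: A <- G <- K -> E <- F -> D
  P4: A <- G <- K -> E -> D
  P5: A <- G -> E <- F -> D
  P6: A <- G -> E -> D
  P7: A <- G -> D
That exhausts the simple backdoor paths. Count: 7.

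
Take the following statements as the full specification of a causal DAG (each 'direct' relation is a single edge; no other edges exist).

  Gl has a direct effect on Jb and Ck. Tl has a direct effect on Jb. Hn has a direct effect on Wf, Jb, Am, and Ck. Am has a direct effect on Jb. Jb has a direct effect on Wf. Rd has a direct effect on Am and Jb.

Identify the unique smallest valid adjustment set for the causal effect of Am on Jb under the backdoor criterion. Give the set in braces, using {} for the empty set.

Variables eligible for adjustment (non-descendants of Am, excluding Am and Jb): {Ck, Gl, Hn, Rd, Tl}.
Backdoor paths from Am to Jb:
  P1: Am <- Rd -> Jb
  P2: Am <- Hn -> Jb
  P3: Am <- Hn -> Ck <- Gl -> Jb
  P4: Am <- Hn -> Wf <- Jb
The empty set is not sufficient: P1 (Am <- Rd -> Jb) has no collider blocking it and no conditioned non-collider, so it is open.
Try {Hn, Rd}:
  P1: blocked at fork node Rd ∈ conditioning set.
  P2: blocked at fork node Hn ∈ conditioning set.
  P3: blocked at fork node Hn ∈ conditioning set.
  P4: blocked at fork node Hn ∈ conditioning set.
{Hn, Rd} contains no descendant of Am and blocks every backdoor path.
Every element of {Hn, Rd} is needed (dropping Hn leaves P2 open; dropping Rd leaves P1 open), so no proper subset is valid.
Among all size-2 subsets of the eligible variables, only {Hn, Rd} blocks every backdoor path, so it is the unique smallest valid adjustment set.

{Hn, Rd}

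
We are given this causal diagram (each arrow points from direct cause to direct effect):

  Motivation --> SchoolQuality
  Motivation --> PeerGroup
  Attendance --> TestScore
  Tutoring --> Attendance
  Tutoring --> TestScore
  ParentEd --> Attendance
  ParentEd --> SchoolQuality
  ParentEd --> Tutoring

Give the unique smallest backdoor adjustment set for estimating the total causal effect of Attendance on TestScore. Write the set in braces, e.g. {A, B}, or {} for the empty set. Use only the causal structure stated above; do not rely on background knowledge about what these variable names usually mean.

{Tutoring}

Variables eligible for adjustment (non-descendants of Attendance, excluding Attendance and TestScore): {Motivation, ParentEd, PeerGroup, SchoolQuality, Tutoring}.
Backdoor paths from Attendance to TestScore:
  P1: Attendance <- ParentEd -> Tutoring -> TestScore
  P2: Attendance <- Tutoring -> TestScore
The empty set is not sufficient: P1 (Attendance <- ParentEd -> Tutoring -> TestScore) has no collider blocking it and no conditioned non-collider, so it is open.
Try {Tutoring}:
  P1: blocked at chain node Tutoring ∈ conditioning set.
  P2: blocked at fork node Tutoring ∈ conditioning set.
{Tutoring} contains no descendant of Attendance and blocks every backdoor path.
No other singleton works — e.g. {ParentEd} leaves P2 open — so {Tutoring} is the unique smallest valid adjustment set.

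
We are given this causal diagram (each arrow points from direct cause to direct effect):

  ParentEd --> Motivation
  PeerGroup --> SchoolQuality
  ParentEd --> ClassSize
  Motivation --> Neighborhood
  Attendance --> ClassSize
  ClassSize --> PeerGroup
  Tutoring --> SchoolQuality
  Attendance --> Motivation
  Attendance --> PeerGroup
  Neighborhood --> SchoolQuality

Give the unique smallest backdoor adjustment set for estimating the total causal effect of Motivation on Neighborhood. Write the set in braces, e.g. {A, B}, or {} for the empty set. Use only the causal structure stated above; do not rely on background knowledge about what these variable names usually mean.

{}

Variables eligible for adjustment (non-descendants of Motivation, excluding Motivation and Neighborhood): {Attendance, ClassSize, ParentEd, PeerGroup, Tutoring}.
Backdoor paths from Motivation to Neighborhood:
  P1: Motivation <- ParentEd -> ClassSize <- Attendance -> PeerGroup -> SchoolQuality <- Neighborhood
  P2: Motivation <- ParentEd -> ClassSize -> PeerGroup -> SchoolQuality <- Neighborhood
  P3: Motivation <- Attendance -> ClassSize -> PeerGroup -> SchoolQuality <- Neighborhood
  P4: Motivation <- Attendance -> PeerGroup -> SchoolQuality <- Neighborhood
Each backdoor path contains an unconditioned collider, so every path is already blocked with the empty conditioning set:
  P1: blocked at collider ClassSize (neither it nor any descendant is in the conditioning set).
  P2: blocked at collider SchoolQuality (neither it nor any descendant is in the conditioning set).
  P3: blocked at collider SchoolQuality (neither it nor any descendant is in the conditioning set).
  P4: blocked at collider SchoolQuality (neither it nor any descendant is in the conditioning set).
The empty set is therefore the unique smallest valid set.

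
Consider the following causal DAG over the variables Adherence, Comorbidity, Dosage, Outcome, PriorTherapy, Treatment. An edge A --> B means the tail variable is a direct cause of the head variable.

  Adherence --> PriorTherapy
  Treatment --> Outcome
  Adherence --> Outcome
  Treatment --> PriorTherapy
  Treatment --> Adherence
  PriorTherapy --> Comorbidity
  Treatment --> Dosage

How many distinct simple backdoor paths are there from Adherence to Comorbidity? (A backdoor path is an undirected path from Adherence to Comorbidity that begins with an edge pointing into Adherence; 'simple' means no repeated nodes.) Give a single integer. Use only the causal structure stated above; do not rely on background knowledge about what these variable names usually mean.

A backdoor path from Adherence to Comorbidity is any simple undirected path whose first edge points into Adherence (i.e. leaves Adherence via a parent).
Parents of Adherence: {Treatment}.
Enumerating:
  P1: Adherence <- Treatment -> PriorTherapy -> Comorbidity
That exhausts the simple backdoor paths. Count: 1.

1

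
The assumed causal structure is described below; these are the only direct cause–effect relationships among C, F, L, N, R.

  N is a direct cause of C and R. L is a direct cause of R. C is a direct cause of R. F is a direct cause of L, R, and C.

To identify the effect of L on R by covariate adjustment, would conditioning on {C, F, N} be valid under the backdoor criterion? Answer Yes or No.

Yes

Backdoor paths from L to R (paths whose first edge points into L):
  P1: L <- F -> C <- N -> R
  P2: L <- F -> C -> R
  P3: L <- F -> R
Condition 1 (no descendant of L in the set): holds — descendants of L are {R}; none are in {C, F, N}.
Condition 2 (every backdoor path blocked by {C, F, N}):
  P1: blocked at fork node F ∈ conditioning set.
  P2: blocked at fork node F ∈ conditioning set.
  P3: blocked at fork node F ∈ conditioning set.
{C, F, N} satisfies the backdoor criterion.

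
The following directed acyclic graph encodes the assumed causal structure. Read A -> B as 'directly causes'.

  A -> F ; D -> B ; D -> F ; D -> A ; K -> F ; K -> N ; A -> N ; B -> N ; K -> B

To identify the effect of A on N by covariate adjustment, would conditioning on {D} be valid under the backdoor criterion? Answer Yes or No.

Yes

Backdoor paths from A to N (paths whose first edge points into A):
  P1: A <- D -> B <- K -> N
  P2: A <- D -> B -> N
  P3: A <- D -> F <- K -> B -> N
  P4: A <- D -> F <- K -> N
Condition 1 (no descendant of A in the set): holds — descendants of A are {F, N}; none are in {D}.
Condition 2 (every backdoor path blocked by {D}):
  P1: blocked at fork node D ∈ conditioning set.
  P2: blocked at fork node D ∈ conditioning set.
  P3: blocked at fork node D ∈ conditioning set.
  P4: blocked at fork node D ∈ conditioning set.
{D} satisfies the backdoor criterion.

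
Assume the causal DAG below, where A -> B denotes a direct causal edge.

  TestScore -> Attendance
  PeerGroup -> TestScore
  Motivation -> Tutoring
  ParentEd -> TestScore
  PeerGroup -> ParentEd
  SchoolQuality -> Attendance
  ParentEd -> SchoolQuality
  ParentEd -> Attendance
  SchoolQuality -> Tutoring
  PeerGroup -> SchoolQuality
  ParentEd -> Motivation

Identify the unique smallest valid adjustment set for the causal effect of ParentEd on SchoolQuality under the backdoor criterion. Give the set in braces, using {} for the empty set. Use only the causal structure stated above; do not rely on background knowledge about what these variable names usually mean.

Variables eligible for adjustment (non-descendants of ParentEd, excluding ParentEd and SchoolQuality): {PeerGroup}.
Backdoor paths from ParentEd to SchoolQuality:
  P1: ParentEd <- PeerGroup -> SchoolQuality
  P2: ParentEd <- PeerGroup -> TestScore -> Attendance <- SchoolQuality
The empty set is not sufficient: P1 (ParentEd <- PeerGroup -> SchoolQuality) has no collider blocking it and no conditioned non-collider, so it is open.
Try {PeerGroup}:
  P1: blocked at fork node PeerGroup ∈ conditioning set.
  P2: blocked at fork node PeerGroup ∈ conditioning set.
{PeerGroup} contains no descendant of ParentEd and blocks every backdoor path.
{PeerGroup} is the unique smallest valid adjustment set.

{PeerGroup}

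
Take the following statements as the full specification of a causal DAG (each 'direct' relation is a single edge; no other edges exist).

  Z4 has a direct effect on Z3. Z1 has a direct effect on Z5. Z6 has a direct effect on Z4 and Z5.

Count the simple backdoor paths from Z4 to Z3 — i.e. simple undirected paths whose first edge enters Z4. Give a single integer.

A backdoor path from Z4 to Z3 is any simple undirected path whose first edge points into Z4 (i.e. leaves Z4 via a parent).
Parents of Z4: {Z6}.
No simple path from any parent of Z4 reaches Z3 without revisiting Z4, so there are no backdoor paths.

0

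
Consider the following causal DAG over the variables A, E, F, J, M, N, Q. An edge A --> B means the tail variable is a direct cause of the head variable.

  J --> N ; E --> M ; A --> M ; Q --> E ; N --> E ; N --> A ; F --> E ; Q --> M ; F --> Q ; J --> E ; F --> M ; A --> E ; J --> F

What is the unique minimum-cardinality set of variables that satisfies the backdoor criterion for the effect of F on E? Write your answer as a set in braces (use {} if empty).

{J}

Variables eligible for adjustment (non-descendants of F, excluding F and E): {A, J, N}.
Backdoor paths from F to E:
  P1: F <- J -> N -> A -> E
  P2: F <- J -> N -> A -> M <- Q -> E
  P3: F <- J -> N -> A -> M <- E
  P4: F <- J -> N -> E
  P5: F <- J -> E
The empty set is not sufficient: P1 (F <- J -> N -> A -> E) has no collider blocking it and no conditioned non-collider, so it is open.
Try {J}:
  P1: blocked at fork node J ∈ conditioning set.
  P2: blocked at fork node J ∈ conditioning set.
  P3: blocked at fork node J ∈ conditioning set.
  P4: blocked at fork node J ∈ conditioning set.
  P5: blocked at fork node J ∈ conditioning set.
{J} contains no descendant of F and blocks every backdoor path.
No other singleton works — e.g. {N} leaves P5 open — so {J} is the unique smallest valid adjustment set.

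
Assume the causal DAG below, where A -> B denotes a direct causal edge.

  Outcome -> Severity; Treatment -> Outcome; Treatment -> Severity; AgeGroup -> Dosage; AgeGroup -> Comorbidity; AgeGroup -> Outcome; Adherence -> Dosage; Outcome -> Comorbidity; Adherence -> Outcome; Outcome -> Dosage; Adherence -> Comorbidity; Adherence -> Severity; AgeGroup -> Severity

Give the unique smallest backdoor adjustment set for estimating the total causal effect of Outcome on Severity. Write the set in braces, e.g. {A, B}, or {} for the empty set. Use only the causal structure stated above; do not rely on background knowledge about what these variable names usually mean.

Variables eligible for adjustment (non-descendants of Outcome, excluding Outcome and Severity): {Adherence, AgeGroup, Treatment}.
Backdoor paths from Outcome to Severity:
  P1: Outcome <- Adherence -> Comorbidity <- AgeGroup -> Severity
  P2: Outcome <- Adherence -> Dosage <- AgeGroup -> Severity
  P3: Outcome <- Adherence -> Severity
  P4: Outcome <- Treatment -> Severity
  P5: Outcome <- AgeGroup -> Comorbidity <- Adherence -> Severity
  P6: Outcome <- AgeGroup -> Dosage <- Adherence -> Severity
  P7: Outcome <- AgeGroup -> Severity
The empty set is not sufficient: P3 (Outcome <- Adherence -> Severity) has no collider blocking it and no conditioned non-collider, so it is open.
Try {Adherence, AgeGroup, Treatment}:
  P1: blocked at fork node Adherence ∈ conditioning set.
  P2: blocked at fork node Adherence ∈ conditioning set.
  P3: blocked at fork node Adherence ∈ conditioning set.
  P4: blocked at fork node Treatment ∈ conditioning set.
  P5: blocked at fork node AgeGroup ∈ conditioning set.
  P6: blocked at fork node AgeGroup ∈ conditioning set.
  P7: blocked at fork node AgeGroup ∈ conditioning set.
{Adherence, AgeGroup, Treatment} contains no descendant of Outcome and blocks every backdoor path.
Every element of {Adherence, AgeGroup, Treatment} is needed (dropping Adherence leaves P3 open; dropping AgeGroup leaves P7 open; dropping Treatment leaves P4 open), so no proper subset is valid.
Among all size-3 subsets of the eligible variables, only {Adherence, AgeGroup, Treatment} blocks every backdoor path, so it is the unique smallest valid adjustment set.

{Adherence, AgeGroup, Treatment}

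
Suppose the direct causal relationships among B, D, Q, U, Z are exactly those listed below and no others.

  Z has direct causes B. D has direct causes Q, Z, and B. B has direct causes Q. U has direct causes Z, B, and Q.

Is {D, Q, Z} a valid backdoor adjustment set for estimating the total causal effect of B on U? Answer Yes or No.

No

Backdoor paths from B to U (paths whose first edge points into B):
  P1: B <- Q -> D <- Z -> U
  P2: B <- Q -> U
Condition 1 (no descendant of B in the set): FAILS — D and Z are descendants of B.
Condition 2 (every backdoor path blocked by {D, Q, Z}):
  P1: blocked at fork node Q ∈ conditioning set.
  P2: blocked at fork node Q ∈ conditioning set.
{D, Q, Z} does not satisfy the backdoor criterion.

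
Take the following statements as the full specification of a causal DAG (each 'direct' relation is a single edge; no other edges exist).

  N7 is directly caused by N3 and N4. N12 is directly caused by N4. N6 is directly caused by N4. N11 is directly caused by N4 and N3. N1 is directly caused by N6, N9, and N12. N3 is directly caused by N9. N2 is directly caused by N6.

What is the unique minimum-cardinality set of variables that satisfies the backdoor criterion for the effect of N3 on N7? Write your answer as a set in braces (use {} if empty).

Variables eligible for adjustment (non-descendants of N3, excluding N3 and N7): {N1, N12, N2, N4, N6, N9}.
Backdoor paths from N3 to N7:
  P1: N3 <- N9 -> N1 <- N12 <- N4 -> N7
  P2: N3 <- N9 -> N1 <- N6 <- N4 -> N7
Each backdoor path contains an unconditioned collider, so every path is already blocked with the empty conditioning set:
  P1: blocked at collider N1 (neither it nor any descendant is in the conditioning set).
  P2: blocked at collider N1 (neither it nor any descendant is in the conditioning set).
The empty set is therefore the unique smallest valid set.

{}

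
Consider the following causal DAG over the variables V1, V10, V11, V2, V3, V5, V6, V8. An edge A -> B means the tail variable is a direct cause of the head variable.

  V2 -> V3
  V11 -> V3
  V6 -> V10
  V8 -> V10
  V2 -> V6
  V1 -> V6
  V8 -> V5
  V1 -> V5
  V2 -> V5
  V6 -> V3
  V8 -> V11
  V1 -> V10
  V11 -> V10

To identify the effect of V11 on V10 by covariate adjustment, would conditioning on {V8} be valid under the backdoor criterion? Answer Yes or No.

Yes

Backdoor paths from V11 to V10 (paths whose first edge points into V11):
  P1: V11 <- V8 -> V5 <- V1 -> V6 -> V10
  P2: V11 <- V8 -> V5 <- V1 -> V10
  P3: V11 <- V8 -> V5 <- V2 -> V6 <- V1 -> V10
  P4: V11 <- V8 -> V5 <- V2 -> V6 -> V10
  P5: V11 <- V8 -> V5 <- V2 -> V3 <- V6 <- V1 -> V10
  P6: V11 <- V8 -> V5 <- V2 -> V3 <- V6 -> V10
  P7: V11 <- V8 -> V10
Condition 1 (no descendant of V11 in the set): holds — descendants of V11 are {V10, V3}; none are in {V8}.
Condition 2 (every backdoor path blocked by {V8}):
  P1: blocked at fork node V8 ∈ conditioning set.
  P2: blocked at fork node V8 ∈ conditioning set.
  P3: blocked at fork node V8 ∈ conditioning set.
  P4: blocked at fork node V8 ∈ conditioning set.
  P5: blocked at fork node V8 ∈ conditioning set.
  P6: blocked at fork node V8 ∈ conditioning set.
  P7: blocked at fork node V8 ∈ conditioning set.
{V8} satisfies the backdoor criterion.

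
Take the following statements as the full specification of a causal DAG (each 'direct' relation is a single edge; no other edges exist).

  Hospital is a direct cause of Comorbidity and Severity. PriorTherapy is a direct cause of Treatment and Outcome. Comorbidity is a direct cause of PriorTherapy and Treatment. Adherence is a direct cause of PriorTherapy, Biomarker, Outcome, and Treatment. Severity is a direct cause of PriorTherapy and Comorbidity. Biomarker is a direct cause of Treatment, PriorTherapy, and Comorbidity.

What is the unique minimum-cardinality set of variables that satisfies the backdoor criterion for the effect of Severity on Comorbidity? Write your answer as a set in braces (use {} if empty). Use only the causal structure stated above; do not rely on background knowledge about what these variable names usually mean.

{Hospital}

Variables eligible for adjustment (non-descendants of Severity, excluding Severity and Comorbidity): {Adherence, Biomarker, Hospital}.
Backdoor paths from Severity to Comorbidity:
  P1: Severity <- Hospital -> Comorbidity
The empty set is not sufficient: P1 (Severity <- Hospital -> Comorbidity) has no collider blocking it and no conditioned non-collider, so it is open.
Try {Hospital}:
  P1: blocked at fork node Hospital ∈ conditioning set.
{Hospital} contains no descendant of Severity and blocks every backdoor path.
No other singleton works — e.g. {Adherence} leaves P1 open — so {Hospital} is the unique smallest valid adjustment set.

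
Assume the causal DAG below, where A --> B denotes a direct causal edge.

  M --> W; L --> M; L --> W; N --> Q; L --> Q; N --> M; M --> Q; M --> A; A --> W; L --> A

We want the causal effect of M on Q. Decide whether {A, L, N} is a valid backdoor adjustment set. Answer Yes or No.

No

Backdoor paths from M to Q (paths whose first edge points into M):
  P1: M <- L -> Q
  P2: M <- N -> Q
Condition 1 (no descendant of M in the set): FAILS — A is a descendant of M.
Condition 2 (every backdoor path blocked by {A, L, N}):
  P1: blocked at fork node L ∈ conditioning set.
  P2: blocked at fork node N ∈ conditioning set.
{A, L, N} does not satisfy the backdoor criterion.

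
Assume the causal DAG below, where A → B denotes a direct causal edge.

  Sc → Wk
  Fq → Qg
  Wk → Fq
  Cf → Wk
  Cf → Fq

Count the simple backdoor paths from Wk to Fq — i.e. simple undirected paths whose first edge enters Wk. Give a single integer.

A backdoor path from Wk to Fq is any simple undirected path whose first edge points into Wk (i.e. leaves Wk via a parent).
Parents of Wk: {Cf, Sc}.
Enumerating:
  P1: Wk <- Cf -> Fq
That exhausts the simple backdoor paths. Count: 1.

1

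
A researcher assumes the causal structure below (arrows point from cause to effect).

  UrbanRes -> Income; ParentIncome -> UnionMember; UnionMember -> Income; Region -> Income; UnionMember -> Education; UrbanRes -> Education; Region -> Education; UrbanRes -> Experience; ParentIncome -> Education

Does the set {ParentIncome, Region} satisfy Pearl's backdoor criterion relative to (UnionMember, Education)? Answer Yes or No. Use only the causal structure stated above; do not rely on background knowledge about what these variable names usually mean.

Yes

Backdoor paths from UnionMember to Education (paths whose first edge points into UnionMember):
  P1: UnionMember <- ParentIncome -> Education
Condition 1 (no descendant of UnionMember in the set): holds — descendants of UnionMember are {Education, Income}; none are in {ParentIncome, Region}.
Condition 2 (every backdoor path blocked by {ParentIncome, Region}):
  P1: blocked at fork node ParentIncome ∈ conditioning set.
{ParentIncome, Region} satisfies the backdoor criterion.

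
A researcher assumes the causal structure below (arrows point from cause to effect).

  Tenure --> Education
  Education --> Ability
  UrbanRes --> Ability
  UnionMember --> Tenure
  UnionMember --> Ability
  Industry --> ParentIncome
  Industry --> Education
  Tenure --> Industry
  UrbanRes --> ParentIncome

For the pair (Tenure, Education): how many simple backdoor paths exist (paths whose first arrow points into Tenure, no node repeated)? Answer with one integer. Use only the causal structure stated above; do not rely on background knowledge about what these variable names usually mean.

A backdoor path from Tenure to Education is any simple undirected path whose first edge points into Tenure (i.e. leaves Tenure via a parent).
Parents of Tenure: {UnionMember}.
Enumerating:
  P1: Tenure <- UnionMember -> Ability <- UrbanRes -> ParentIncome <- Industry -> Education
  P2: Tenure <- UnionMember -> Ability <- Education
That exhausts the simple backdoor paths. Count: 2.

2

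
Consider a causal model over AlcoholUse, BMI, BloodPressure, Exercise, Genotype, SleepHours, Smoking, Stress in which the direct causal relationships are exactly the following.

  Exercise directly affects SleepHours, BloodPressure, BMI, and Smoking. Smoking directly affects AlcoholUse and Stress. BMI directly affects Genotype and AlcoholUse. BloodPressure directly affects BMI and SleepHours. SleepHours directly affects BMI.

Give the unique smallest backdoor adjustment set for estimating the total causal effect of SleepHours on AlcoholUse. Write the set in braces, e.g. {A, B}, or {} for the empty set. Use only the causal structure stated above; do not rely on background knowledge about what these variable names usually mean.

Variables eligible for adjustment (non-descendants of SleepHours, excluding SleepHours and AlcoholUse): {BloodPressure, Exercise, Smoking, Stress}.
Backdoor paths from SleepHours to AlcoholUse:
  P1: SleepHours <- Exercise -> BloodPressure -> BMI -> AlcoholUse
  P2: SleepHours <- Exercise -> Smoking -> AlcoholUse
  P3: SleepHours <- Exercise -> BMI -> AlcoholUse
  P4: SleepHours <- BloodPressure <- Exercise -> Smoking -> AlcoholUse
  P5: SleepHours <- BloodPressure <- Exercise -> BMI -> AlcoholUse
  P6: SleepHours <- BloodPressure -> BMI <- Exercise -> Smoking -> AlcoholUse
  P7: SleepHours <- BloodPressure -> BMI -> AlcoholUse
The empty set is not sufficient: P1 (SleepHours <- Exercise -> BloodPressure -> BMI -> AlcoholUse) has no collider blocking it and no conditioned non-collider, so it is open.
Try {BloodPressure, Exercise}:
  P1: blocked at fork node Exercise ∈ conditioning set.
  P2: blocked at fork node Exercise ∈ conditioning set.
  P3: blocked at fork node Exercise ∈ conditioning set.
  P4: blocked at chain node BloodPressure ∈ conditioning set.
  P5: blocked at chain node BloodPressure ∈ conditioning set.
  P6: blocked at fork node BloodPressure ∈ conditioning set.
  P7: blocked at fork node BloodPressure ∈ conditioning set.
{BloodPressure, Exercise} contains no descendant of SleepHours and blocks every backdoor path.
Every element of {BloodPressure, Exercise} is needed (dropping BloodPressure leaves P7 open; dropping Exercise leaves P2 open), so no proper subset is valid.
Among all size-2 subsets of the eligible variables, only {BloodPressure, Exercise} blocks every backdoor path, so it is the unique smallest valid adjustment set.

{BloodPressure, Exercise}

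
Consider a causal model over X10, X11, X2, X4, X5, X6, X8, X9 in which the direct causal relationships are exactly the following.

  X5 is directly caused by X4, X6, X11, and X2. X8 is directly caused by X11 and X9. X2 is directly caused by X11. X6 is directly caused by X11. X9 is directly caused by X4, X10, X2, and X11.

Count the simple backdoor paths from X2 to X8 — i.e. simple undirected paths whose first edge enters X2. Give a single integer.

4

A backdoor path from X2 to X8 is any simple undirected path whose first edge points into X2 (i.e. leaves X2 via a parent).
Parents of X2: {X11}.
Enumerating:
  P1: X2 <- X11 -> X6 -> X5 <- X4 -> X9 -> X8
  P2: X2 <- X11 -> X9 -> X8
  P3: X2 <- X11 -> X5 <- X4 -> X9 -> X8
  P4: X2 <- X11 -> X8
That exhausts the simple backdoor paths. Count: 4.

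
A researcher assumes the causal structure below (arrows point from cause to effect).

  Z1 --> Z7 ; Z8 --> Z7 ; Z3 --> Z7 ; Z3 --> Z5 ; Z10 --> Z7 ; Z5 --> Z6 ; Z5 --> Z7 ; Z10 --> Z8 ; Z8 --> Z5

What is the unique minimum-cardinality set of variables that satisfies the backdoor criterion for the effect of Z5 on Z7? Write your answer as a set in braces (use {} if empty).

{Z3, Z8}

Variables eligible for adjustment (non-descendants of Z5, excluding Z5 and Z7): {Z1, Z10, Z3, Z8}.
Backdoor paths from Z5 to Z7:
  P1: Z5 <- Z3 -> Z7
  P2: Z5 <- Z8 <- Z10 -> Z7
  P3: Z5 <- Z8 -> Z7
The empty set is not sufficient: P1 (Z5 <- Z3 -> Z7) has no collider blocking it and no conditioned non-collider, so it is open.
Try {Z3, Z8}:
  P1: blocked at fork node Z3 ∈ conditioning set.
  P2: blocked at chain node Z8 ∈ conditioning set.
  P3: blocked at fork node Z8 ∈ conditioning set.
{Z3, Z8} contains no descendant of Z5 and blocks every backdoor path.
Every element of {Z3, Z8} is needed (dropping Z3 leaves P1 open; dropping Z8 leaves P2 open), so no proper subset is valid.
Among all size-2 subsets of the eligible variables, only {Z3, Z8} blocks every backdoor path, so it is the unique smallest valid adjustment set.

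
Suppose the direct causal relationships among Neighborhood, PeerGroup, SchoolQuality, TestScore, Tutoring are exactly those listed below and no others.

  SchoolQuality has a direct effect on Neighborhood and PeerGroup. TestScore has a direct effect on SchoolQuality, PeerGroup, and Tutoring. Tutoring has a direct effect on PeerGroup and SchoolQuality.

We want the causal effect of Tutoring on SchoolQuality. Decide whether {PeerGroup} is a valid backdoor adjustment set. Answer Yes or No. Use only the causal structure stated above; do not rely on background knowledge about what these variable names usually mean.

No

Backdoor paths from Tutoring to SchoolQuality (paths whose first edge points into Tutoring):
  P1: Tutoring <- TestScore -> SchoolQuality
  P2: Tutoring <- TestScore -> PeerGroup <- SchoolQuality
Condition 1 (no descendant of Tutoring in the set): FAILS — PeerGroup is a descendant of Tutoring.
Condition 2 (every backdoor path blocked by {PeerGroup}):
  P1: open — no interior node is in the conditioning set.
  P2: open — collider(s) PeerGroup are conditioned on (or have a conditioned descendant) and no non-collider on the path is in the set.
{PeerGroup} does not satisfy the backdoor criterion.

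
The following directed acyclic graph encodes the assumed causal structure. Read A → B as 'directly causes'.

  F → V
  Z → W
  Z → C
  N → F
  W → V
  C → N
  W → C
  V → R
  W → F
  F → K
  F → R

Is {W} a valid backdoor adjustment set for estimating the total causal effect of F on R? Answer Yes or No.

Yes

Backdoor paths from F to R (paths whose first edge points into F):
  P1: F <- W -> V -> R
  P2: F <- N <- C <- Z -> W -> V -> R
  P3: F <- N <- C <- W -> V -> R
Condition 1 (no descendant of F in the set): holds — descendants of F are {K, R, V}; none are in {W}.
Condition 2 (every backdoor path blocked by {W}):
  P1: blocked at fork node W ∈ conditioning set.
  P2: blocked at chain node W ∈ conditioning set.
  P3: blocked at fork node W ∈ conditioning set.
{W} satisfies the backdoor criterion.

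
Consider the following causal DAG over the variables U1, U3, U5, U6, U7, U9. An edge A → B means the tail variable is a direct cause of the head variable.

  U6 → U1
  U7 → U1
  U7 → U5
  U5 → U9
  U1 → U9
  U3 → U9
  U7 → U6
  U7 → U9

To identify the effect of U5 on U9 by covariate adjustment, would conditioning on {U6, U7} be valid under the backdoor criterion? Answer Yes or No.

Backdoor paths from U5 to U9 (paths whose first edge points into U5):
  P1: U5 <- U7 -> U6 -> U1 -> U9
  P2: U5 <- U7 -> U1 -> U9
  P3: U5 <- U7 -> U9
Condition 1 (no descendant of U5 in the set): holds — descendants of U5 are {U9}; none are in {U6, U7}.
Condition 2 (every backdoor path blocked by {U6, U7}):
  P1: blocked at fork node U7 ∈ conditioning set.
  P2: blocked at fork node U7 ∈ conditioning set.
  P3: blocked at fork node U7 ∈ conditioning set.
{U6, U7} satisfies the backdoor criterion.

Yes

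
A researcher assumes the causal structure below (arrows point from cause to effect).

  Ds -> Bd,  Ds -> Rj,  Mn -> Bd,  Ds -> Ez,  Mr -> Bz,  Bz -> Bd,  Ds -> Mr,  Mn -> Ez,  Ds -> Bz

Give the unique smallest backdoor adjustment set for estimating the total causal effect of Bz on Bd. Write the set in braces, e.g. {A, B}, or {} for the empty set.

{Ds}

Variables eligible for adjustment (non-descendants of Bz, excluding Bz and Bd): {Ds, Ez, Mn, Mr, Rj}.
Backdoor paths from Bz to Bd:
  P1: Bz <- Ds -> Bd
  P2: Bz <- Ds -> Ez <- Mn -> Bd
  P3: Bz <- Mr <- Ds -> Bd
  P4: Bz <- Mr <- Ds -> Ez <- Mn -> Bd
The empty set is not sufficient: P1 (Bz <- Ds -> Bd) has no collider blocking it and no conditioned non-collider, so it is open.
Try {Ds}:
  P1: blocked at fork node Ds ∈ conditioning set.
  P2: blocked at fork node Ds ∈ conditioning set.
  P3: blocked at fork node Ds ∈ conditioning set.
  P4: blocked at fork node Ds ∈ conditioning set.
{Ds} contains no descendant of Bz and blocks every backdoor path.
No other singleton works — e.g. {Mr} leaves P1 open — so {Ds} is the unique smallest valid adjustment set.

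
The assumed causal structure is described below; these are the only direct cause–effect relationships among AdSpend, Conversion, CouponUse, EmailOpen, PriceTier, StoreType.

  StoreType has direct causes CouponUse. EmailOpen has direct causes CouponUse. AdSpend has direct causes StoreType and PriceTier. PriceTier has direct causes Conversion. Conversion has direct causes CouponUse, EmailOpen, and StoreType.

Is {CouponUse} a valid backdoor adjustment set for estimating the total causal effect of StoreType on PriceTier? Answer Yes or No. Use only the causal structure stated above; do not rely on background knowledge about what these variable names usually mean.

Backdoor paths from StoreType to PriceTier (paths whose first edge points into StoreType):
  P1: StoreType <- CouponUse -> EmailOpen -> Conversion -> PriceTier
  P2: StoreType <- CouponUse -> Conversion -> PriceTier
Condition 1 (no descendant of StoreType in the set): holds — descendants of StoreType are {AdSpend, Conversion, PriceTier}; none are in {CouponUse}.
Condition 2 (every backdoor path blocked by {CouponUse}):
  P1: blocked at fork node CouponUse ∈ conditioning set.
  P2: blocked at fork node CouponUse ∈ conditioning set.
{CouponUse} satisfies the backdoor criterion.

Yes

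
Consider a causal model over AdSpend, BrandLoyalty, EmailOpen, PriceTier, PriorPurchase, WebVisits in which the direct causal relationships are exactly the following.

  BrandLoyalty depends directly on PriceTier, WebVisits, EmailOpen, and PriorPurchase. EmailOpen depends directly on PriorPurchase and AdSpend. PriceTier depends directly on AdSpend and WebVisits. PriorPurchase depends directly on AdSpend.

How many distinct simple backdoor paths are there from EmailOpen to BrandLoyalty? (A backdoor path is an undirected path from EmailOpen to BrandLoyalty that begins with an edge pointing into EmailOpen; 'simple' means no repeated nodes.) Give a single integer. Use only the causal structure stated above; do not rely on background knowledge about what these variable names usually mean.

6

A backdoor path from EmailOpen to BrandLoyalty is any simple undirected path whose first edge points into EmailOpen (i.e. leaves EmailOpen via a parent).
Parents of EmailOpen: {AdSpend, PriorPurchase}.
Enumerating:
  P1: EmailOpen <- AdSpend -> PriorPurchase -> BrandLoyalty
  P2: EmailOpen <- AdSpend -> PriceTier <- WebVisits -> BrandLoyalty
  P3: EmailOpen <- AdSpend -> PriceTier -> BrandLoyalty
  P4: EmailOpen <- PriorPurchase <- AdSpend -> PriceTier <- WebVisits -> BrandLoyalty
  P5: EmailOpen <- PriorPurchase <- AdSpend -> PriceTier -> BrandLoyalty
  P6: EmailOpen <- PriorPurchase -> BrandLoyalty
That exhausts the simple backdoor paths. Count: 6.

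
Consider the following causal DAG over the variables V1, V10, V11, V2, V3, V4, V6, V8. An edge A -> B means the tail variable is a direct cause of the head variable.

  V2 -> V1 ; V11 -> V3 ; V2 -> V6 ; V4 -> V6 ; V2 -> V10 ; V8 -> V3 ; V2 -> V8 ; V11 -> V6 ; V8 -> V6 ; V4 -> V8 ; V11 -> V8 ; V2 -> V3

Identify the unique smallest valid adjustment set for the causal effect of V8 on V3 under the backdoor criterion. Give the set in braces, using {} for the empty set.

{V11, V2}

Variables eligible for adjustment (non-descendants of V8, excluding V8 and V3): {V1, V10, V11, V2, V4}.
Backdoor paths from V8 to V3:
  P1: V8 <- V11 -> V6 <- V2 -> V3
  P2: V8 <- V11 -> V3
  P3: V8 <- V4 -> V6 <- V11 -> V3
  P4: V8 <- V4 -> V6 <- V2 -> V3
  P5: V8 <- V2 -> V6 <- V11 -> V3
  P6: V8 <- V2 -> V3
The empty set is not sufficient: P2 (V8 <- V11 -> V3) has no collider blocking it and no conditioned non-collider, so it is open.
Try {V11, V2}:
  P1: blocked at fork node V11 ∈ conditioning set.
  P2: blocked at fork node V11 ∈ conditioning set.
  P3: blocked at collider V6 (neither it nor any descendant is in the conditioning set).
  P4: blocked at collider V6 (neither it nor any descendant is in the conditioning set).
  P5: blocked at fork node V2 ∈ conditioning set.
  P6: blocked at fork node V2 ∈ conditioning set.
{V11, V2} contains no descendant of V8 and blocks every backdoor path.
Every element of {V11, V2} is needed (dropping V11 leaves P2 open; dropping V2 leaves P6 open), so no proper subset is valid.
Among all size-2 subsets of the eligible variables, only {V11, V2} blocks every backdoor path, so it is the unique smallest valid adjustment set.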